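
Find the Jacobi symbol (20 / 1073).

-1

Pull out 2^2: since 1073 ≡ 1 (mod 8), (2/1073) = +1, so (2/1073)^2 = +1.
Reciprocity: 5 ≡ 1 and 1073 ≡ 1 (mod 4), so (5/1073) = +(1073/5).
Reduce top mod 5: now compute (3/5).
Reciprocity: 3 ≡ 3 and 5 ≡ 1 (mod 4), so (3/5) = +(5/3).
Reduce top mod 3: now compute (2/3).
Pull out 2: since 3 ≡ 3 (mod 8), (2/3) = -1.
Reached (1/3) = 1. Collecting the sign flips along the way, the symbol is -1.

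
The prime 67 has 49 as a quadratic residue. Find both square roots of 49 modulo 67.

Since 67 ≡ 3 (mod 4), a square root of 49 is 49^((67+1)/4) = 49^17 mod 67.
Repeated squaring: 49^2≡56, 49^4≡54, 49^8≡35, 49^16≡19 (mod 67).
49^17 = 49^(16+1) ≡ 60 (mod 67).
Check: 60² = 3600 ≡ 49 (mod 67). The two roots are 7 and 60.

7, 60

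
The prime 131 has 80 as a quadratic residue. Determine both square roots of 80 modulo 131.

39, 92

Since 131 ≡ 3 (mod 4), a square root of 80 is 80^((131+1)/4) = 80^33 mod 131.
Repeated squaring: 80^2≡112, 80^4≡99, 80^8≡107, 80^16≡52, 80^32≡84 (mod 131).
80^33 = 80^(32+1) ≡ 39 (mod 131).
Check: 39² = 1521 ≡ 80 (mod 131). The two roots are 39 and 92.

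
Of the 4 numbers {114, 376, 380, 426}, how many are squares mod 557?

3

(114/557) = +1 → QR.
(376/557) = +1 → QR.
(380/557) = -1 → non-residue.
(426/557) = +1 → QR.
Total quadratic residues among the 4: 3.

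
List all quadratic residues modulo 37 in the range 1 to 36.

1,3,4,7,9,10,11,12,16,21,25,26,27,28,30,33,34,36

Square k = 1,…,18 (k and 37−k give the same square):
1²=1, 2²=4, 3²=9, 4²=16, 5²=25, 6²=36, 7²≡12, 8²≡27, 9²≡7, 10²≡26, 11²≡10, 12²≡33, 13²≡21, 14²≡11, 15²≡3, 16²≡34, 17²≡30, 18²≡28 (mod 37).
So the quadratic residues mod 37 are {1, 3, 4, 7, 9, 10, 11, 12, 16, 21, 25, 26, 27, 28, 30, 33, 34, 36}.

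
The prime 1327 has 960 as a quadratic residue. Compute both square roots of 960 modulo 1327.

371, 956

Since 1327 ≡ 3 (mod 4), a square root of 960 is 960^((1327+1)/4) = 960^332 mod 1327.
Repeated squaring: 960^2≡662, 960^4≡334, 960^8≡88, 960^16≡1109, 960^32≡1079, 960^64≡462, 960^128≡1124, 960^256≡72 (mod 1327).
960^332 = 960^(256+64+8+4) ≡ 371 (mod 1327).
Check: 371² = 137641 ≡ 960 (mod 1327). The two roots are 371 and 956.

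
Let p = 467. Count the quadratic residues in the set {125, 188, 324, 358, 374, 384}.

(125/467) = -1 → non-residue.
(188/467) = +1 → QR.
(324/467) = +1 → QR.
(358/467) = -1 → non-residue.
(374/467) = +1 → QR.
(384/467) = -1 → non-residue.
Total quadratic residues among the 6: 3.

3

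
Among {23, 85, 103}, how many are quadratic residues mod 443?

1

(23/443) = -1 → non-residue.
(85/443) = -1 → non-residue.
(103/443) = +1 → QR.
Total quadratic residues among the 3: 1.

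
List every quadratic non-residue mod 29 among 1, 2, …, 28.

2,3,8,10,11,12,14,15,17,18,19,21,26,27

Square k = 1,…,14 (k and 29−k give the same square):
1²=1, 2²=4, 3²=9, 4²=16, 5²=25, 6²≡7, 7²≡20, 8²≡6, 9²≡23, 10²≡13, 11²≡5, 12²≡28, 13²≡24, 14²≡22 (mod 29).
The residues are {1, 4, 5, 6, 7, 9, 13, 16, 20, 22, 23, 24, 25, 28}; the non-residues are the remaining 14 nonzero classes.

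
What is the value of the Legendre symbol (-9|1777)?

First reduce: -9 ≡ 1768 (mod 1777).
Pull out 2^3: since 1777 ≡ 1 (mod 8), (2/1777) = +1, so (2/1777)^3 = +1.
Reciprocity: 221 ≡ 1 and 1777 ≡ 1 (mod 4), so (221/1777) = +(1777/221).
Reduce top mod 221: now compute (9/221).
Reciprocity: 9 ≡ 1 and 221 ≡ 1 (mod 4), so (9/221) = +(221/9).
Reduce top mod 9: now compute (5/9).
Reciprocity: 5 ≡ 1 and 9 ≡ 1 (mod 4), so (5/9) = +(9/5).
Reduce top mod 5: now compute (4/5).
Pull out 2^2: since 5 ≡ 5 (mod 8), (2/5) = -1, so (2/5)^2 = +1.
Reached (1/5) = 1. Collecting the sign flips along the way, the symbol is +1.

1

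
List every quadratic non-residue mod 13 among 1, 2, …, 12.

Square k = 1,…,6 (k and 13−k give the same square):
1²=1, 2²=4, 3²=9, 4²≡3, 5²≡12, 6²≡10 (mod 13).
The residues are {1, 3, 4, 9, 10, 12}; the non-residues are the remaining 6 nonzero classes.

2 5 6 7 8 11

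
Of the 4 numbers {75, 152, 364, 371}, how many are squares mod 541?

(75/541) = +1 → QR.
(152/541) = -1 → non-residue.
(364/541) = -1 → non-residue.
(371/541) = +1 → QR.
Total quadratic residues among the 4: 2.

2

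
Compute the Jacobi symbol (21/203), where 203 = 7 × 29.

0

Reciprocity: 21 ≡ 1 and 203 ≡ 3 (mod 4), so (21/203) = +(203/21).
Reduce top mod 21: now compute (14/21).
Pull out 2: since 21 ≡ 5 (mod 8), (2/21) = -1.
Reciprocity: 7 ≡ 3 and 21 ≡ 1 (mod 4), so (7/21) = +(21/7).
Reduce top mod 7: now compute (0/7).
Top reduces to 0: gcd > 1, so the symbol is 0.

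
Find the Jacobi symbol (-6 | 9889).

1

First reduce: -6 ≡ 9883 (mod 9889).
Reciprocity: 9883 ≡ 3 and 9889 ≡ 1 (mod 4), so (9883/9889) = +(9889/9883).
Reduce top mod 9883: now compute (6/9883).
Pull out 2: since 9883 ≡ 3 (mod 8), (2/9883) = -1.
Reciprocity: 3 ≡ 3 and 9883 ≡ 3 (mod 4), so (3/9883) = −(9883/3).
Reduce top mod 3: now compute (1/3).
Reached (1/3) = 1. Collecting the sign flips along the way, the symbol is +1.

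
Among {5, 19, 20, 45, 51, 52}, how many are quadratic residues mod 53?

1

(5/53) = -1 → non-residue.
(19/53) = -1 → non-residue.
(20/53) = -1 → non-residue.
(45/53) = -1 → non-residue.
(51/53) = -1 → non-residue.
(52/53) = +1 → QR.
Total quadratic residues among the 6: 1.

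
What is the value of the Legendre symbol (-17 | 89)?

1

Euler's criterion: (-17/89) ≡ 72^44 (mod 89).
72^2 ≡ 22 (mod 89)
72^4 ≡ 39 (mod 89)
72^8 ≡ 8 (mod 89)
72^16 ≡ 64 (mod 89)
72^32 ≡ 2 (mod 89)
72^44 = 72^(32+8+4) ≡ 1 (mod 89).
Result is 1, so (-17/89) = 1.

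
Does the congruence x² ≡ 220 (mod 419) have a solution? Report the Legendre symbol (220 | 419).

-1

Pull out 2^2: since 419 ≡ 3 (mod 8), (2/419) = -1, so (2/419)^2 = +1.
Reciprocity: 55 ≡ 3 and 419 ≡ 3 (mod 4), so (55/419) = −(419/55).
Reduce top mod 55: now compute (34/55).
Pull out 2: since 55 ≡ 7 (mod 8), (2/55) = +1.
Reciprocity: 17 ≡ 1 and 55 ≡ 3 (mod 4), so (17/55) = +(55/17).
Reduce top mod 17: now compute (4/17).
Pull out 2^2: since 17 ≡ 1 (mod 8), (2/17) = +1, so (2/17)^2 = +1.
Reached (1/17) = 1. Collecting the sign flips along the way, the symbol is -1.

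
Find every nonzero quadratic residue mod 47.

1,2,3,4,6,7,8,9,12,14,16,17,18,21,24,25,27,28,32,34,36,37,42

Square k = 1,…,23 (k and 47−k give the same square):
1²=1, 2²=4, 3²=9, 4²=16, 5²=25, 6²=36, 7²≡2, 8²≡17, 9²≡34, 10²≡6, 11²≡27, 12²≡3, 13²≡28, 14²≡8, 15²≡37, 16²≡21, 17²≡7, 18²≡42, 19²≡32, 20²≡24, 21²≡18, 22²≡14, 23²≡12 (mod 47).
So the quadratic residues mod 47 are {1, 2, 3, 4, 6, 7, 8, 9, 12, 14, 16, 17, 18, 21, 24, 25, 27, 28, 32, 34, 36, 37, 42}.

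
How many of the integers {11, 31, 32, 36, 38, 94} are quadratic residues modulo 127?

(11/127) = +1 → QR.
(31/127) = +1 → QR.
(32/127) = +1 → QR.
(36/127) = +1 → QR.
(38/127) = +1 → QR.
(94/127) = +1 → QR.
Total quadratic residues among the 6: 6.

6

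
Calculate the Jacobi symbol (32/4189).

-1

Pull out 2^5: since 4189 ≡ 5 (mod 8), (2/4189) = -1, so (2/4189)^5 = -1.
Reached (1/4189) = 1. Collecting the sign flips along the way, the symbol is -1.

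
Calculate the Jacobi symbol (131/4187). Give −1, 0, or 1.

1

Reciprocity: 131 ≡ 3 and 4187 ≡ 3 (mod 4), so (131/4187) = −(4187/131).
Reduce top mod 131: now compute (126/131).
Pull out 2: since 131 ≡ 3 (mod 8), (2/131) = -1.
Reciprocity: 63 ≡ 3 and 131 ≡ 3 (mod 4), so (63/131) = −(131/63).
Reduce top mod 63: now compute (5/63).
Reciprocity: 5 ≡ 1 and 63 ≡ 3 (mod 4), so (5/63) = +(63/5).
Reduce top mod 5: now compute (3/5).
Reciprocity: 3 ≡ 3 and 5 ≡ 1 (mod 4), so (3/5) = +(5/3).
Reduce top mod 3: now compute (2/3).
Pull out 2: since 3 ≡ 3 (mod 8), (2/3) = -1.
Reached (1/3) = 1. Collecting the sign flips along the way, the symbol is +1.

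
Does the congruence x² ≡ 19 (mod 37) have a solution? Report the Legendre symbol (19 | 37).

Reciprocity: 19 ≡ 3 and 37 ≡ 1 (mod 4), so (19/37) = +(37/19).
Reduce top mod 19: now compute (18/19).
Pull out 2: since 19 ≡ 3 (mod 8), (2/19) = -1.
Reciprocity: 9 ≡ 1 and 19 ≡ 3 (mod 4), so (9/19) = +(19/9).
Reduce top mod 9: now compute (1/9).
Reached (1/9) = 1. Collecting the sign flips along the way, the symbol is -1.

-1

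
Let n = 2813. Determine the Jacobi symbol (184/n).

1

Pull out 2^3: since 2813 ≡ 5 (mod 8), (2/2813) = -1, so (2/2813)^3 = -1.
Reciprocity: 23 ≡ 3 and 2813 ≡ 1 (mod 4), so (23/2813) = +(2813/23).
Reduce top mod 23: now compute (7/23).
Reciprocity: 7 ≡ 3 and 23 ≡ 3 (mod 4), so (7/23) = −(23/7).
Reduce top mod 7: now compute (2/7).
Pull out 2: since 7 ≡ 7 (mod 8), (2/7) = +1.
Reached (1/7) = 1. Collecting the sign flips along the way, the symbol is +1.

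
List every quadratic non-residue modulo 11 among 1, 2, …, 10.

Square k = 1,…,5 (k and 11−k give the same square):
1²=1, 2²=4, 3²=9, 4²≡5, 5²≡3 (mod 11).
The residues are {1, 3, 4, 5, 9}; the non-residues are the remaining 5 nonzero classes.

2, 6, 7, 8, 10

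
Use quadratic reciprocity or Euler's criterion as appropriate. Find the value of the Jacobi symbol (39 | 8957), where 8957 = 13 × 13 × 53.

Reciprocity: 39 ≡ 3 and 8957 ≡ 1 (mod 4), so (39/8957) = +(8957/39).
Reduce top mod 39: now compute (26/39).
Pull out 2: since 39 ≡ 7 (mod 8), (2/39) = +1.
Reciprocity: 13 ≡ 1 and 39 ≡ 3 (mod 4), so (13/39) = +(39/13).
Reduce top mod 13: now compute (0/13).
Top reduces to 0: gcd > 1, so the symbol is 0.

0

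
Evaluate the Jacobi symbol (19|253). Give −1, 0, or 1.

1

Reciprocity: 19 ≡ 3 and 253 ≡ 1 (mod 4), so (19/253) = +(253/19).
Reduce top mod 19: now compute (6/19).
Pull out 2: since 19 ≡ 3 (mod 8), (2/19) = -1.
Reciprocity: 3 ≡ 3 and 19 ≡ 3 (mod 4), so (3/19) = −(19/3).
Reduce top mod 3: now compute (1/3).
Reached (1/3) = 1. Collecting the sign flips along the way, the symbol is +1.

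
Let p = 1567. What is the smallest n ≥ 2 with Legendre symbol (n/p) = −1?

(2/1567) = +1, so 2 is a residue.
(3/1567) = −1, so 3 is the smallest positive non-residue mod 1567.

3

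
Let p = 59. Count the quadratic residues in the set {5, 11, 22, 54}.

(5/59) = +1 → QR.
(11/59) = -1 → non-residue.
(22/59) = +1 → QR.
(54/59) = -1 → non-residue.
Total quadratic residues among the 4: 2.

2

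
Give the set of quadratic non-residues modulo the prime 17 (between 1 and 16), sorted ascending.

3 5 6 7 10 11 12 14

Square k = 1,…,8 (k and 17−k give the same square):
1²=1, 2²=4, 3²=9, 4²=16, 5²≡8, 6²≡2, 7²≡15, 8²≡13 (mod 17).
The residues are {1, 2, 4, 8, 9, 13, 15, 16}; the non-residues are the remaining 8 nonzero classes.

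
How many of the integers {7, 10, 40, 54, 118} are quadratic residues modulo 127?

0

(7/127) = -1 → non-residue.
(10/127) = -1 → non-residue.
(40/127) = -1 → non-residue.
(54/127) = -1 → non-residue.
(118/127) = -1 → non-residue.
Total quadratic residues among the 5: 0.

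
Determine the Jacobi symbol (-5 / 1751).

First reduce: -5 ≡ 1746 (mod 1751).
Pull out 2: since 1751 ≡ 7 (mod 8), (2/1751) = +1.
Reciprocity: 873 ≡ 1 and 1751 ≡ 3 (mod 4), so (873/1751) = +(1751/873).
Reduce top mod 873: now compute (5/873).
Reciprocity: 5 ≡ 1 and 873 ≡ 1 (mod 4), so (5/873) = +(873/5).
Reduce top mod 5: now compute (3/5).
Reciprocity: 3 ≡ 3 and 5 ≡ 1 (mod 4), so (3/5) = +(5/3).
Reduce top mod 3: now compute (2/3).
Pull out 2: since 3 ≡ 3 (mod 8), (2/3) = -1.
Reached (1/3) = 1. Collecting the sign flips along the way, the symbol is -1.

-1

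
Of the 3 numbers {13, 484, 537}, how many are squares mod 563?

3

(13/563) = +1 → QR.
(484/563) = +1 → QR.
(537/563) = +1 → QR.
Total quadratic residues among the 3: 3.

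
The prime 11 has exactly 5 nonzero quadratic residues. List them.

Square k = 1,…,5 (k and 11−k give the same square):
1²=1, 2²=4, 3²=9, 4²≡5, 5²≡3 (mod 11).
So the quadratic residues mod 11 are {1, 3, 4, 5, 9}.

1, 3, 4, 5, 9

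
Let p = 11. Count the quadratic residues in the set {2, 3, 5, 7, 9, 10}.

(2/11) = -1 → non-residue.
(3/11) = +1 → QR.
(5/11) = +1 → QR.
(7/11) = -1 → non-residue.
(9/11) = +1 → QR.
(10/11) = -1 → non-residue.
Total quadratic residues among the 6: 3.

3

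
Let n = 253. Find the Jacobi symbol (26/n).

1

Pull out 2: since 253 ≡ 5 (mod 8), (2/253) = -1.
Reciprocity: 13 ≡ 1 and 253 ≡ 1 (mod 4), so (13/253) = +(253/13).
Reduce top mod 13: now compute (6/13).
Pull out 2: since 13 ≡ 5 (mod 8), (2/13) = -1.
Reciprocity: 3 ≡ 3 and 13 ≡ 1 (mod 4), so (3/13) = +(13/3).
Reduce top mod 3: now compute (1/3).
Reached (1/3) = 1. Collecting the sign flips along the way, the symbol is +1.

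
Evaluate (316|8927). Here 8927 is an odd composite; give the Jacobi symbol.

Pull out 2^2: since 8927 ≡ 7 (mod 8), (2/8927) = +1, so (2/8927)^2 = +1.
Reciprocity: 79 ≡ 3 and 8927 ≡ 3 (mod 4), so (79/8927) = −(8927/79).
Reduce top mod 79: now compute (0/79).
Top reduces to 0: gcd > 1, so the symbol is 0.

0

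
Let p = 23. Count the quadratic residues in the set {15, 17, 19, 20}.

(15/23) = -1 → non-residue.
(17/23) = -1 → non-residue.
(19/23) = -1 → non-residue.
(20/23) = -1 → non-residue.
Total quadratic residues among the 4: 0.

0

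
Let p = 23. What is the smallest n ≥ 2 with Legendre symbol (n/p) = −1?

(2/23) = +1, so 2 is a residue.
(3/23) = +1, so 3 is a residue.
(4/23) = +1, so 4 is a residue.
(5/23) = −1, so 5 is the smallest positive non-residue mod 23.

5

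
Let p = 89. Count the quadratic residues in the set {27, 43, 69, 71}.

(27/89) = -1 → non-residue.
(43/89) = -1 → non-residue.
(69/89) = +1 → QR.
(71/89) = +1 → QR.
Total quadratic residues among the 4: 2.

2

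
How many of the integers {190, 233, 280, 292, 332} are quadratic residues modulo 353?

4

(190/353) = -1 → non-residue.
(233/353) = +1 → QR.
(280/353) = +1 → QR.
(292/353) = +1 → QR.
(332/353) = +1 → QR.
Total quadratic residues among the 5: 4.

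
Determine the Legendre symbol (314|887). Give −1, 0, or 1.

Pull out 2: since 887 ≡ 7 (mod 8), (2/887) = +1.
Reciprocity: 157 ≡ 1 and 887 ≡ 3 (mod 4), so (157/887) = +(887/157).
Reduce top mod 157: now compute (102/157).
Pull out 2: since 157 ≡ 5 (mod 8), (2/157) = -1.
Reciprocity: 51 ≡ 3 and 157 ≡ 1 (mod 4), so (51/157) = +(157/51).
Reduce top mod 51: now compute (4/51).
Pull out 2^2: since 51 ≡ 3 (mod 8), (2/51) = -1, so (2/51)^2 = +1.
Reached (1/51) = 1. Collecting the sign flips along the way, the symbol is -1.

-1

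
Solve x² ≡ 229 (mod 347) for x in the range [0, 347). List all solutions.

Since 347 ≡ 3 (mod 4), a square root of 229 is 229^((347+1)/4) = 229^87 mod 347.
Repeated squaring: 229^2≡44, 229^4≡201, 229^8≡149, 229^16≡340, 229^32≡49, 229^64≡319 (mod 347).
229^87 = 229^(64+16+4+2+1) ≡ 323 (mod 347).
Check: 323² = 104329 ≡ 229 (mod 347). The two roots are 24 and 323.

24, 323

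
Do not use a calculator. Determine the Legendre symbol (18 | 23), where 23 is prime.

Euler's criterion: (18/23) ≡ 18^11 (mod 23).
18^2 ≡ 2 (mod 23)
18^4 ≡ 4 (mod 23)
18^8 ≡ 16 (mod 23)
18^11 = 18^(8+2+1) ≡ 1 (mod 23).
Result is 1, so (18/23) = 1.

1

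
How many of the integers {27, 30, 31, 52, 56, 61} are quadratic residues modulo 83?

4

(27/83) = +1 → QR.
(30/83) = +1 → QR.
(31/83) = +1 → QR.
(52/83) = -1 → non-residue.
(56/83) = -1 → non-residue.
(61/83) = +1 → QR.
Total quadratic residues among the 6: 4.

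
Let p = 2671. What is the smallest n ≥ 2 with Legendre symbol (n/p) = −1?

(2/2671) = +1, so 2 is a residue.
(3/2671) = −1, so 3 is the smallest positive non-residue mod 2671.

3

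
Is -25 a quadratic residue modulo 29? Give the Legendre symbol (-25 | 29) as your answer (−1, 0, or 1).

First reduce: -25 ≡ 4 (mod 29).
Pull out 2^2: since 29 ≡ 5 (mod 8), (2/29) = -1, so (2/29)^2 = +1.
Reached (1/29) = 1. Collecting the sign flips along the way, the symbol is +1.

1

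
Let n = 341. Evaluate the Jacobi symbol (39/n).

-1

Reciprocity: 39 ≡ 3 and 341 ≡ 1 (mod 4), so (39/341) = +(341/39).
Reduce top mod 39: now compute (29/39).
Reciprocity: 29 ≡ 1 and 39 ≡ 3 (mod 4), so (29/39) = +(39/29).
Reduce top mod 29: now compute (10/29).
Pull out 2: since 29 ≡ 5 (mod 8), (2/29) = -1.
Reciprocity: 5 ≡ 1 and 29 ≡ 1 (mod 4), so (5/29) = +(29/5).
Reduce top mod 5: now compute (4/5).
Pull out 2^2: since 5 ≡ 5 (mod 8), (2/5) = -1, so (2/5)^2 = +1.
Reached (1/5) = 1. Collecting the sign flips along the way, the symbol is -1.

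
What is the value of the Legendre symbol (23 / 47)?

-1

Reciprocity: 23 ≡ 3 and 47 ≡ 3 (mod 4), so (23/47) = −(47/23).
Reduce top mod 23: now compute (1/23).
Reached (1/23) = 1. Collecting the sign flips along the way, the symbol is -1.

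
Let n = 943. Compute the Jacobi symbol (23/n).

Reciprocity: 23 ≡ 3 and 943 ≡ 3 (mod 4), so (23/943) = −(943/23).
Reduce top mod 23: now compute (0/23).
Top reduces to 0: gcd > 1, so the symbol is 0.

0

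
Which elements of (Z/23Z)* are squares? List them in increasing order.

1, 2, 3, 4, 6, 8, 9, 12, 13, 16, 18

Square k = 1,…,11 (k and 23−k give the same square):
1²=1, 2²=4, 3²=9, 4²=16, 5²≡2, 6²≡13, 7²≡3, 8²≡18, 9²≡12, 10²≡8, 11²≡6 (mod 23).
So the quadratic residues mod 23 are {1, 2, 3, 4, 6, 8, 9, 12, 13, 16, 18}.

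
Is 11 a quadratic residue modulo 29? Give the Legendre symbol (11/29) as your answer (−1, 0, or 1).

-1

Euler's criterion: (11/29) ≡ 11^14 (mod 29).
11^2 ≡ 5 (mod 29)
11^4 ≡ 25 (mod 29)
11^8 ≡ 16 (mod 29)
11^14 = 11^(8+4+2) ≡ 28 (mod 29).
Result is 28 ≡ −1, so (11/29) = −1.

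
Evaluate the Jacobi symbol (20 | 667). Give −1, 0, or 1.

Pull out 2^2: since 667 ≡ 3 (mod 8), (2/667) = -1, so (2/667)^2 = +1.
Reciprocity: 5 ≡ 1 and 667 ≡ 3 (mod 4), so (5/667) = +(667/5).
Reduce top mod 5: now compute (2/5).
Pull out 2: since 5 ≡ 5 (mod 8), (2/5) = -1.
Reached (1/5) = 1. Collecting the sign flips along the way, the symbol is -1.

-1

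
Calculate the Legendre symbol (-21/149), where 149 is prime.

-1

Euler's criterion: (-21/149) ≡ 128^74 (mod 149).
128^2 ≡ 143 (mod 149)
128^4 ≡ 36 (mod 149)
128^8 ≡ 104 (mod 149)
128^16 ≡ 88 (mod 149)
128^32 ≡ 145 (mod 149)
128^64 ≡ 16 (mod 149)
128^74 = 128^(64+8+2) ≡ 148 (mod 149).
Result is 148 ≡ −1, so (-21/149) = −1.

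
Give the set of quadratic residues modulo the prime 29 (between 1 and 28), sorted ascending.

1 4 5 6 7 9 13 16 20 22 23 24 25 28

Square k = 1,…,14 (k and 29−k give the same square):
1²=1, 2²=4, 3²=9, 4²=16, 5²=25, 6²≡7, 7²≡20, 8²≡6, 9²≡23, 10²≡13, 11²≡5, 12²≡28, 13²≡24, 14²≡22 (mod 29).
So the quadratic residues mod 29 are {1, 4, 5, 6, 7, 9, 13, 16, 20, 22, 23, 24, 25, 28}.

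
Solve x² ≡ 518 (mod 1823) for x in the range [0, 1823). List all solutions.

Since 1823 ≡ 3 (mod 4), a square root of 518 is 518^((1823+1)/4) = 518^456 mod 1823.
Repeated squaring: 518^2≡343, 518^4≡977, 518^8≡1100, 518^16≡1351, 518^32≡378, 518^64≡690, 518^128≡297, 518^256≡705 (mod 1823).
518^456 = 518^(256+128+64+8) ≡ 1573 (mod 1823).
Check: 1573² = 2474329 ≡ 518 (mod 1823). The two roots are 250 and 1573.

250, 1573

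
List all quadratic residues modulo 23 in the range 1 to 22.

Square k = 1,…,11 (k and 23−k give the same square):
1²=1, 2²=4, 3²=9, 4²=16, 5²≡2, 6²≡13, 7²≡3, 8²≡18, 9²≡12, 10²≡8, 11²≡6 (mod 23).
So the quadratic residues mod 23 are {1, 2, 3, 4, 6, 8, 9, 12, 13, 16, 18}.

1,2,3,4,6,8,9,12,13,16,18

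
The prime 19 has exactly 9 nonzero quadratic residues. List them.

1,4,5,6,7,9,11,16,17

Square k = 1,…,9 (k and 19−k give the same square):
1²=1, 2²=4, 3²=9, 4²=16, 5²≡6, 6²≡17, 7²≡11, 8²≡7, 9²≡5 (mod 19).
So the quadratic residues mod 19 are {1, 4, 5, 6, 7, 9, 11, 16, 17}.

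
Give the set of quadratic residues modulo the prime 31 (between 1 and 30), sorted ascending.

Square k = 1,…,15 (k and 31−k give the same square):
1²=1, 2²=4, 3²=9, 4²=16, 5²=25, 6²≡5, 7²≡18, 8²≡2, 9²≡19, 10²≡7, 11²≡28, 12²≡20, 13²≡14, 14²≡10, 15²≡8 (mod 31).
So the quadratic residues mod 31 are {1, 2, 4, 5, 7, 8, 9, 10, 14, 16, 18, 19, 20, 25, 28}.

1,2,4,5,7,8,9,10,14,16,18,19,20,25,28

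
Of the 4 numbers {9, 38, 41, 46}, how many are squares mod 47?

(9/47) = +1 → QR.
(38/47) = -1 → non-residue.
(41/47) = -1 → non-residue.
(46/47) = -1 → non-residue.
Total quadratic residues among the 4: 1.

1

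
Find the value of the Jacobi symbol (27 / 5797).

Reciprocity: 27 ≡ 3 and 5797 ≡ 1 (mod 4), so (27/5797) = +(5797/27).
Reduce top mod 27: now compute (19/27).
Reciprocity: 19 ≡ 3 and 27 ≡ 3 (mod 4), so (19/27) = −(27/19).
Reduce top mod 19: now compute (8/19).
Pull out 2^3: since 19 ≡ 3 (mod 8), (2/19) = -1, so (2/19)^3 = -1.
Reached (1/19) = 1. Collecting the sign flips along the way, the symbol is +1.

1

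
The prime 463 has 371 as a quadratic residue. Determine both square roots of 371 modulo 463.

Since 463 ≡ 3 (mod 4), a square root of 371 is 371^((463+1)/4) = 371^116 mod 463.
Repeated squaring: 371^2≡130, 371^4≡232, 371^8≡116, 371^16≡29, 371^32≡378, 371^64≡280 (mod 463).
371^116 = 371^(64+32+16+4) ≡ 298 (mod 463).
Check: 298² = 88804 ≡ 371 (mod 463). The two roots are 165 and 298.

165, 298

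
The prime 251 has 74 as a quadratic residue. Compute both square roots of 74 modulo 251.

24, 227

Since 251 ≡ 3 (mod 4), a square root of 74 is 74^((251+1)/4) = 74^63 mod 251.
Repeated squaring: 74^2≡205, 74^4≡108, 74^8≡118, 74^16≡119, 74^32≡105 (mod 251).
74^63 = 74^(32+16+8+4+2+1) ≡ 227 (mod 251).
Check: 227² = 51529 ≡ 74 (mod 251). The two roots are 24 and 227.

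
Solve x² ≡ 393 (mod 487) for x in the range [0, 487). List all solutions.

Since 487 ≡ 3 (mod 4), a square root of 393 is 393^((487+1)/4) = 393^122 mod 487.
Repeated squaring: 393^2≡70, 393^4≡30, 393^8≡413, 393^16≡119, 393^32≡38, 393^64≡470 (mod 487).
393^122 = 393^(64+32+16+8+2) ≡ 82 (mod 487).
Check: 82² = 6724 ≡ 393 (mod 487). The two roots are 82 and 405.

82, 405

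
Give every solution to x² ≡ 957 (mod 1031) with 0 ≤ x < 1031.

366, 665

Since 1031 ≡ 3 (mod 4), a square root of 957 is 957^((1031+1)/4) = 957^258 mod 1031.
Repeated squaring: 957^2≡321, 957^4≡972, 957^8≡388, 957^16≡18, 957^32≡324, 957^64≡845, 957^128≡573, 957^256≡471 (mod 1031).
957^258 = 957^(256+2) ≡ 665 (mod 1031).
Check: 665² = 442225 ≡ 957 (mod 1031). The two roots are 366 and 665.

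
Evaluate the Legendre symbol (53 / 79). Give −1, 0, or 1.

-1

Reciprocity: 53 ≡ 1 and 79 ≡ 3 (mod 4), so (53/79) = +(79/53).
Reduce top mod 53: now compute (26/53).
Pull out 2: since 53 ≡ 5 (mod 8), (2/53) = -1.
Reciprocity: 13 ≡ 1 and 53 ≡ 1 (mod 4), so (13/53) = +(53/13).
Reduce top mod 13: now compute (1/13).
Reached (1/13) = 1. Collecting the sign flips along the way, the symbol is -1.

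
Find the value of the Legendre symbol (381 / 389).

-1

Reciprocity: 381 ≡ 1 and 389 ≡ 1 (mod 4), so (381/389) = +(389/381).
Reduce top mod 381: now compute (8/381).
Pull out 2^3: since 381 ≡ 5 (mod 8), (2/381) = -1, so (2/381)^3 = -1.
Reached (1/381) = 1. Collecting the sign flips along the way, the symbol is -1.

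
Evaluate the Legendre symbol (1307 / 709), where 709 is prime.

-1

First reduce: 1307 ≡ 598 (mod 709).
Pull out 2: since 709 ≡ 5 (mod 8), (2/709) = -1.
Reciprocity: 299 ≡ 3 and 709 ≡ 1 (mod 4), so (299/709) = +(709/299).
Reduce top mod 299: now compute (111/299).
Reciprocity: 111 ≡ 3 and 299 ≡ 3 (mod 4), so (111/299) = −(299/111).
Reduce top mod 111: now compute (77/111).
Reciprocity: 77 ≡ 1 and 111 ≡ 3 (mod 4), so (77/111) = +(111/77).
Reduce top mod 77: now compute (34/77).
Pull out 2: since 77 ≡ 5 (mod 8), (2/77) = -1.
Reciprocity: 17 ≡ 1 and 77 ≡ 1 (mod 4), so (17/77) = +(77/17).
Reduce top mod 17: now compute (9/17).
Reciprocity: 9 ≡ 1 and 17 ≡ 1 (mod 4), so (9/17) = +(17/9).
Reduce top mod 9: now compute (8/9).
Pull out 2^3: since 9 ≡ 1 (mod 8), (2/9) = +1, so (2/9)^3 = +1.
Reached (1/9) = 1. Collecting the sign flips along the way, the symbol is -1.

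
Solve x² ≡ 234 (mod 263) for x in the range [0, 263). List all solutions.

Since 263 ≡ 3 (mod 4), a square root of 234 is 234^((263+1)/4) = 234^66 mod 263.
Repeated squaring: 234^2≡52, 234^4≡74, 234^8≡216, 234^16≡105, 234^32≡242, 234^64≡178 (mod 263).
234^66 = 234^(64+2) ≡ 51 (mod 263).
Check: 51² = 2601 ≡ 234 (mod 263). The two roots are 51 and 212.

51, 212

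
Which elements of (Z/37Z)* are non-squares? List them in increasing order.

Square k = 1,…,18 (k and 37−k give the same square):
1²=1, 2²=4, 3²=9, 4²=16, 5²=25, 6²=36, 7²≡12, 8²≡27, 9²≡7, 10²≡26, 11²≡10, 12²≡33, 13²≡21, 14²≡11, 15²≡3, 16²≡34, 17²≡30, 18²≡28 (mod 37).
The residues are {1, 3, 4, 7, 9, 10, 11, 12, 16, 21, 25, 26, 27, 28, 30, 33, 34, 36}; the non-residues are the remaining 18 nonzero classes.

2 5 6 8 13 14 15 17 18 19 20 22 23 24 29 31 32 35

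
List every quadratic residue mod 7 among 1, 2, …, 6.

1 2 4

Square k = 1,…,3 (k and 7−k give the same square):
1²=1, 2²=4, 3²≡2 (mod 7).
So the quadratic residues mod 7 are {1, 2, 4}.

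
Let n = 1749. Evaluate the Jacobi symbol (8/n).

Pull out 2^3: since 1749 ≡ 5 (mod 8), (2/1749) = -1, so (2/1749)^3 = -1.
Reached (1/1749) = 1. Collecting the sign flips along the way, the symbol is -1.

-1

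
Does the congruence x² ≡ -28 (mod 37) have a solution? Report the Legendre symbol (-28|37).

First reduce: -28 ≡ 9 (mod 37).
Reciprocity: 9 ≡ 1 and 37 ≡ 1 (mod 4), so (9/37) = +(37/9).
Reduce top mod 9: now compute (1/9).
Reached (1/9) = 1. Collecting the sign flips along the way, the symbol is +1.

1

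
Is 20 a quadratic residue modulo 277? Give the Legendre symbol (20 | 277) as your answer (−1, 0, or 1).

-1

Pull out 2^2: since 277 ≡ 5 (mod 8), (2/277) = -1, so (2/277)^2 = +1.
Reciprocity: 5 ≡ 1 and 277 ≡ 1 (mod 4), so (5/277) = +(277/5).
Reduce top mod 5: now compute (2/5).
Pull out 2: since 5 ≡ 5 (mod 8), (2/5) = -1.
Reached (1/5) = 1. Collecting the sign flips along the way, the symbol is -1.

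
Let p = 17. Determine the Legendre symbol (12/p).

-1

Pull out 2^2: since 17 ≡ 1 (mod 8), (2/17) = +1, so (2/17)^2 = +1.
Reciprocity: 3 ≡ 3 and 17 ≡ 1 (mod 4), so (3/17) = +(17/3).
Reduce top mod 3: now compute (2/3).
Pull out 2: since 3 ≡ 3 (mod 8), (2/3) = -1.
Reached (1/3) = 1. Collecting the sign flips along the way, the symbol is -1.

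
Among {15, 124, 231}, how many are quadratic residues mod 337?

0

(15/337) = -1 → non-residue.
(124/337) = -1 → non-residue.
(231/337) = -1 → non-residue.
Total quadratic residues among the 3: 0.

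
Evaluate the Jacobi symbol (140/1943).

1

Pull out 2^2: since 1943 ≡ 7 (mod 8), (2/1943) = +1, so (2/1943)^2 = +1.
Reciprocity: 35 ≡ 3 and 1943 ≡ 3 (mod 4), so (35/1943) = −(1943/35).
Reduce top mod 35: now compute (18/35).
Pull out 2: since 35 ≡ 3 (mod 8), (2/35) = -1.
Reciprocity: 9 ≡ 1 and 35 ≡ 3 (mod 4), so (9/35) = +(35/9).
Reduce top mod 9: now compute (8/9).
Pull out 2^3: since 9 ≡ 1 (mod 8), (2/9) = +1, so (2/9)^3 = +1.
Reached (1/9) = 1. Collecting the sign flips along the way, the symbol is +1.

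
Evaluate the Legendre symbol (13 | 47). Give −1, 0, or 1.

-1

Reciprocity: 13 ≡ 1 and 47 ≡ 3 (mod 4), so (13/47) = +(47/13).
Reduce top mod 13: now compute (8/13).
Pull out 2^3: since 13 ≡ 5 (mod 8), (2/13) = -1, so (2/13)^3 = -1.
Reached (1/13) = 1. Collecting the sign flips along the way, the symbol is -1.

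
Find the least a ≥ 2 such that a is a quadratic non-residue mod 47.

(2/47) = +1, so 2 is a residue.
(3/47) = +1, so 3 is a residue.
(4/47) = +1, so 4 is a residue.
(5/47) = −1, so 5 is the smallest positive non-residue mod 47.

5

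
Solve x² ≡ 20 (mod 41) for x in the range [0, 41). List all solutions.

41 ≡ 1 (mod 4), so we find a root by search.
Trying successive values, 15² = 225 ≡ 20 (mod 41). The other root is 41 − 15 = 26.

15, 26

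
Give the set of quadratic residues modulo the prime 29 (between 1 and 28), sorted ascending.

1,4,5,6,7,9,13,16,20,22,23,24,25,28

Square k = 1,…,14 (k and 29−k give the same square):
1²=1, 2²=4, 3²=9, 4²=16, 5²=25, 6²≡7, 7²≡20, 8²≡6, 9²≡23, 10²≡13, 11²≡5, 12²≡28, 13²≡24, 14²≡22 (mod 29).
So the quadratic residues mod 29 are {1, 4, 5, 6, 7, 9, 13, 16, 20, 22, 23, 24, 25, 28}.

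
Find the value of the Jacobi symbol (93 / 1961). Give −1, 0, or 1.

Reciprocity: 93 ≡ 1 and 1961 ≡ 1 (mod 4), so (93/1961) = +(1961/93).
Reduce top mod 93: now compute (8/93).
Pull out 2^3: since 93 ≡ 5 (mod 8), (2/93) = -1, so (2/93)^3 = -1.
Reached (1/93) = 1. Collecting the sign flips along the way, the symbol is -1.

-1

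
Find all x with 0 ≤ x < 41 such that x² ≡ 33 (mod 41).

41 ≡ 1 (mod 4), so we find a root by search.
Trying successive values, 19² = 361 ≡ 33 (mod 41). The other root is 41 − 19 = 22.

19, 22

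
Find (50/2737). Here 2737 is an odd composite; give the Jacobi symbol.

Pull out 2: since 2737 ≡ 1 (mod 8), (2/2737) = +1.
Reciprocity: 25 ≡ 1 and 2737 ≡ 1 (mod 4), so (25/2737) = +(2737/25).
Reduce top mod 25: now compute (12/25).
Pull out 2^2: since 25 ≡ 1 (mod 8), (2/25) = +1, so (2/25)^2 = +1.
Reciprocity: 3 ≡ 3 and 25 ≡ 1 (mod 4), so (3/25) = +(25/3).
Reduce top mod 3: now compute (1/3).
Reached (1/3) = 1. Collecting the sign flips along the way, the symbol is +1.

1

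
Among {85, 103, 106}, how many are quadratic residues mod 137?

1

(85/137) = -1 → non-residue.
(103/137) = +1 → QR.
(106/137) = -1 → non-residue.
Total quadratic residues among the 3: 1.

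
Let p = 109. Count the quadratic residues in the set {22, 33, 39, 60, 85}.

2

(22/109) = +1 → QR.
(33/109) = -1 → non-residue.
(39/109) = -1 → non-residue.
(60/109) = +1 → QR.
(85/109) = -1 → non-residue.
Total quadratic residues among the 5: 2.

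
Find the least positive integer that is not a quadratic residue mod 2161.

(2/2161) = +1, so 2 is a residue.
(3/2161) = +1, so 3 is a residue.
(4/2161) = +1, so 4 is a residue.
(5/2161) = +1, so 5 is a residue.
(6/2161) = +1, so 6 is a residue.
(7/2161) = −1, so 7 is the smallest positive non-residue mod 2161.

7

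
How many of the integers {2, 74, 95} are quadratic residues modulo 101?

1

(2/101) = -1 → non-residue.
(74/101) = -1 → non-residue.
(95/101) = +1 → QR.
Total quadratic residues among the 3: 1.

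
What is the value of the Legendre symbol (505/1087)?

-1

Euler's criterion: (505/1087) ≡ 505^543 (mod 1087).
505^2 ≡ 667 (mod 1087)
505^4 ≡ 306 (mod 1087)
505^8 ≡ 154 (mod 1087)
505^16 ≡ 889 (mod 1087)
505^32 ≡ 72 (mod 1087)
505^64 ≡ 836 (mod 1087)
505^128 ≡ 1042 (mod 1087)
505^256 ≡ 938 (mod 1087)
505^512 ≡ 461 (mod 1087)
505^543 = 505^(512+16+8+4+2+1) ≡ 1086 (mod 1087).
Result is 1086 ≡ −1, so (505/1087) = −1.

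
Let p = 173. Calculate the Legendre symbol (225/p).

1

Euler's criterion: (225/173) ≡ 52^86 (mod 173).
52^2 ≡ 109 (mod 173)
52^4 ≡ 117 (mod 173)
52^8 ≡ 22 (mod 173)
52^16 ≡ 138 (mod 173)
52^32 ≡ 14 (mod 173)
52^64 ≡ 23 (mod 173)
52^86 = 52^(64+16+4+2) ≡ 1 (mod 173).
Result is 1, so (225/173) = 1.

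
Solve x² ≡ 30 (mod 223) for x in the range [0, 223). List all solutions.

91, 132

Since 223 ≡ 3 (mod 4), a square root of 30 is 30^((223+1)/4) = 30^56 mod 223.
Repeated squaring: 30^2≡8, 30^4≡64, 30^8≡82, 30^16≡34, 30^32≡41 (mod 223).
30^56 = 30^(32+16+8) ≡ 132 (mod 223).
Check: 132² = 17424 ≡ 30 (mod 223). The two roots are 91 and 132.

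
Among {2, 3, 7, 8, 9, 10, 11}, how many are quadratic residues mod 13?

(2/13) = -1 → non-residue.
(3/13) = +1 → QR.
(7/13) = -1 → non-residue.
(8/13) = -1 → non-residue.
(9/13) = +1 → QR.
(10/13) = +1 → QR.
(11/13) = -1 → non-residue.
Total quadratic residues among the 7: 3.

3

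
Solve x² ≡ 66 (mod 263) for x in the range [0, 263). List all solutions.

131, 132

Since 263 ≡ 3 (mod 4), a square root of 66 is 66^((263+1)/4) = 66^66 mod 263.
Repeated squaring: 66^2≡148, 66^4≡75, 66^8≡102, 66^16≡147, 66^32≡43, 66^64≡8 (mod 263).
66^66 = 66^(64+2) ≡ 132 (mod 263).
Check: 132² = 17424 ≡ 66 (mod 263). The two roots are 131 and 132.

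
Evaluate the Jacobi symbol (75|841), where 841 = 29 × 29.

1

Reciprocity: 75 ≡ 3 and 841 ≡ 1 (mod 4), so (75/841) = +(841/75).
Reduce top mod 75: now compute (16/75).
Pull out 2^4: since 75 ≡ 3 (mod 8), (2/75) = -1, so (2/75)^4 = +1.
Reached (1/75) = 1. Collecting the sign flips along the way, the symbol is +1.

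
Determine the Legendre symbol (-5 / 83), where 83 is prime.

1

First reduce: -5 ≡ 78 (mod 83).
Pull out 2: since 83 ≡ 3 (mod 8), (2/83) = -1.
Reciprocity: 39 ≡ 3 and 83 ≡ 3 (mod 4), so (39/83) = −(83/39).
Reduce top mod 39: now compute (5/39).
Reciprocity: 5 ≡ 1 and 39 ≡ 3 (mod 4), so (5/39) = +(39/5).
Reduce top mod 5: now compute (4/5).
Pull out 2^2: since 5 ≡ 5 (mod 8), (2/5) = -1, so (2/5)^2 = +1.
Reached (1/5) = 1. Collecting the sign flips along the way, the symbol is +1.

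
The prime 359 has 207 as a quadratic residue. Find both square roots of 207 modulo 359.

Since 359 ≡ 3 (mod 4), a square root of 207 is 207^((359+1)/4) = 207^90 mod 359.
Repeated squaring: 207^2≡128, 207^4≡229, 207^8≡27, 207^16≡11, 207^32≡121, 207^64≡281 (mod 359).
207^90 = 207^(64+16+8+2) ≡ 92 (mod 359).
Check: 92² = 8464 ≡ 207 (mod 359). The two roots are 92 and 267.

92, 267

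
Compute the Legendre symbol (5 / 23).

-1

Reciprocity: 5 ≡ 1 and 23 ≡ 3 (mod 4), so (5/23) = +(23/5).
Reduce top mod 5: now compute (3/5).
Reciprocity: 3 ≡ 3 and 5 ≡ 1 (mod 4), so (3/5) = +(5/3).
Reduce top mod 3: now compute (2/3).
Pull out 2: since 3 ≡ 3 (mod 8), (2/3) = -1.
Reached (1/3) = 1. Collecting the sign flips along the way, the symbol is -1.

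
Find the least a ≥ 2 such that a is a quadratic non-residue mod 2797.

2

(2/2797) = −1, so 2 is the smallest positive non-residue mod 2797.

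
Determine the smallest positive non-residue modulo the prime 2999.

17

(2/2999) = +1, so 2 is a residue.
(3/2999) = +1, so 3 is a residue.
(4/2999) = +1, so 4 is a residue.
(5/2999) = +1, so 5 is a residue.
(6/2999) = +1, so 6 is a residue.
(7/2999) = +1, so 7 is a residue.
(8/2999) = +1, so 8 is a residue.
(9/2999) = +1, so 9 is a residue.
(10/2999) = +1, so 10 is a residue.
(11/2999) = +1, so 11 is a residue.
(12/2999) = +1, so 12 is a residue.
(13/2999) = +1, so 13 is a residue.
(14/2999) = +1, so 14 is a residue.
(15/2999) = +1, so 15 is a residue.
(16/2999) = +1, so 16 is a residue.
(17/2999) = −1, so 17 is the smallest positive non-residue mod 2999.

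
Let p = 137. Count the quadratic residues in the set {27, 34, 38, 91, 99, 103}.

4

(27/137) = -1 → non-residue.
(34/137) = +1 → QR.
(38/137) = +1 → QR.
(91/137) = -1 → non-residue.
(99/137) = +1 → QR.
(103/137) = +1 → QR.
Total quadratic residues among the 6: 4.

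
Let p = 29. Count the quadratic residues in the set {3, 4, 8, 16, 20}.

3

(3/29) = -1 → non-residue.
(4/29) = +1 → QR.
(8/29) = -1 → non-residue.
(16/29) = +1 → QR.
(20/29) = +1 → QR.
Total quadratic residues among the 5: 3.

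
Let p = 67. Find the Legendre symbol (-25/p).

-1

Euler's criterion: (-25/67) ≡ 42^33 (mod 67).
42^2 ≡ 22 (mod 67)
42^4 ≡ 15 (mod 67)
42^8 ≡ 24 (mod 67)
42^16 ≡ 40 (mod 67)
42^32 ≡ 59 (mod 67)
42^33 = 42^(32+1) ≡ 66 (mod 67).
Result is 66 ≡ −1, so (-25/67) = −1.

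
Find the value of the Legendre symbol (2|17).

1

Pull out 2: since 17 ≡ 1 (mod 8), (2/17) = +1.
Reached (1/17) = 1. Collecting the sign flips along the way, the symbol is +1.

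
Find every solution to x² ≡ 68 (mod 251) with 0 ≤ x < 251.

Since 251 ≡ 3 (mod 4), a square root of 68 is 68^((251+1)/4) = 68^63 mod 251.
Repeated squaring: 68^2≡106, 68^4≡192, 68^8≡218, 68^16≡85, 68^32≡197 (mod 251).
68^63 = 68^(32+16+8+4+2+1) ≡ 161 (mod 251).
Check: 161² = 25921 ≡ 68 (mod 251). The two roots are 90 and 161.

90, 161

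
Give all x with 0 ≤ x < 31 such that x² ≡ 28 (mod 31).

11, 20

Since 31 ≡ 3 (mod 4), a square root of 28 is 28^((31+1)/4) = 28^8 mod 31.
Repeated squaring: 28^2≡9, 28^4≡19, 28^8≡20 (mod 31).
28^8 = 28^(8) ≡ 20 (mod 31).
Check: 20² = 400 ≡ 28 (mod 31). The two roots are 11 and 20.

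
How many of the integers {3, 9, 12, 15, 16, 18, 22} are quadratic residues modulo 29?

(3/29) = -1 → non-residue.
(9/29) = +1 → QR.
(12/29) = -1 → non-residue.
(15/29) = -1 → non-residue.
(16/29) = +1 → QR.
(18/29) = -1 → non-residue.
(22/29) = +1 → QR.
Total quadratic residues among the 7: 3.

3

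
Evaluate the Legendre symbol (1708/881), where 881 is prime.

-1

First reduce: 1708 ≡ 827 (mod 881).
Reciprocity: 827 ≡ 3 and 881 ≡ 1 (mod 4), so (827/881) = +(881/827).
Reduce top mod 827: now compute (54/827).
Pull out 2: since 827 ≡ 3 (mod 8), (2/827) = -1.
Reciprocity: 27 ≡ 3 and 827 ≡ 3 (mod 4), so (27/827) = −(827/27).
Reduce top mod 27: now compute (17/27).
Reciprocity: 17 ≡ 1 and 27 ≡ 3 (mod 4), so (17/27) = +(27/17).
Reduce top mod 17: now compute (10/17).
Pull out 2: since 17 ≡ 1 (mod 8), (2/17) = +1.
Reciprocity: 5 ≡ 1 and 17 ≡ 1 (mod 4), so (5/17) = +(17/5).
Reduce top mod 5: now compute (2/5).
Pull out 2: since 5 ≡ 5 (mod 8), (2/5) = -1.
Reached (1/5) = 1. Collecting the sign flips along the way, the symbol is -1.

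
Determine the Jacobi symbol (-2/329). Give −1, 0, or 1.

First reduce: -2 ≡ 327 (mod 329).
Reciprocity: 327 ≡ 3 and 329 ≡ 1 (mod 4), so (327/329) = +(329/327).
Reduce top mod 327: now compute (2/327).
Pull out 2: since 327 ≡ 7 (mod 8), (2/327) = +1.
Reached (1/327) = 1. Collecting the sign flips along the way, the symbol is +1.

1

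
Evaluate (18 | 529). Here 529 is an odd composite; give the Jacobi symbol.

1

Pull out 2: since 529 ≡ 1 (mod 8), (2/529) = +1.
Reciprocity: 9 ≡ 1 and 529 ≡ 1 (mod 4), so (9/529) = +(529/9).
Reduce top mod 9: now compute (7/9).
Reciprocity: 7 ≡ 3 and 9 ≡ 1 (mod 4), so (7/9) = +(9/7).
Reduce top mod 7: now compute (2/7).
Pull out 2: since 7 ≡ 7 (mod 8), (2/7) = +1.
Reached (1/7) = 1. Collecting the sign flips along the way, the symbol is +1.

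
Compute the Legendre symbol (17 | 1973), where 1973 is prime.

Reciprocity: 17 ≡ 1 and 1973 ≡ 1 (mod 4), so (17/1973) = +(1973/17).
Reduce top mod 17: now compute (1/17).
Reached (1/17) = 1. Collecting the sign flips along the way, the symbol is +1.

1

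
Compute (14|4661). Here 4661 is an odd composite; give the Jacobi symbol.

Pull out 2: since 4661 ≡ 5 (mod 8), (2/4661) = -1.
Reciprocity: 7 ≡ 3 and 4661 ≡ 1 (mod 4), so (7/4661) = +(4661/7).
Reduce top mod 7: now compute (6/7).
Pull out 2: since 7 ≡ 7 (mod 8), (2/7) = +1.
Reciprocity: 3 ≡ 3 and 7 ≡ 3 (mod 4), so (3/7) = −(7/3).
Reduce top mod 3: now compute (1/3).
Reached (1/3) = 1. Collecting the sign flips along the way, the symbol is +1.

1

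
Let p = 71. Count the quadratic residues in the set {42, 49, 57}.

(42/71) = -1 → non-residue.
(49/71) = +1 → QR.
(57/71) = +1 → QR.
Total quadratic residues among the 3: 2.

2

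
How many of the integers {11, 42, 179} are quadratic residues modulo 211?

2

(11/211) = +1 → QR.
(42/211) = -1 → non-residue.
(179/211) = +1 → QR.
Total quadratic residues among the 3: 2.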